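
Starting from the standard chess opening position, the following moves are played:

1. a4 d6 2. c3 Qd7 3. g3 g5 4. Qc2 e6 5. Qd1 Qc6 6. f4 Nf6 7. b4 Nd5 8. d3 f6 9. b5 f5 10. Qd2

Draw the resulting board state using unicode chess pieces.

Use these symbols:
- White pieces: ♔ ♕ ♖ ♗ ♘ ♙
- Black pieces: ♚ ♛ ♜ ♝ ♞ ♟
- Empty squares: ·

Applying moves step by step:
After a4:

♜ ♞ ♝ ♛ ♚ ♝ ♞ ♜
♟ ♟ ♟ ♟ ♟ ♟ ♟ ♟
· · · · · · · ·
· · · · · · · ·
♙ · · · · · · ·
· · · · · · · ·
· ♙ ♙ ♙ ♙ ♙ ♙ ♙
♖ ♘ ♗ ♕ ♔ ♗ ♘ ♖


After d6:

♜ ♞ ♝ ♛ ♚ ♝ ♞ ♜
♟ ♟ ♟ · ♟ ♟ ♟ ♟
· · · ♟ · · · ·
· · · · · · · ·
♙ · · · · · · ·
· · · · · · · ·
· ♙ ♙ ♙ ♙ ♙ ♙ ♙
♖ ♘ ♗ ♕ ♔ ♗ ♘ ♖


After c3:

♜ ♞ ♝ ♛ ♚ ♝ ♞ ♜
♟ ♟ ♟ · ♟ ♟ ♟ ♟
· · · ♟ · · · ·
· · · · · · · ·
♙ · · · · · · ·
· · ♙ · · · · ·
· ♙ · ♙ ♙ ♙ ♙ ♙
♖ ♘ ♗ ♕ ♔ ♗ ♘ ♖


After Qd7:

♜ ♞ ♝ · ♚ ♝ ♞ ♜
♟ ♟ ♟ ♛ ♟ ♟ ♟ ♟
· · · ♟ · · · ·
· · · · · · · ·
♙ · · · · · · ·
· · ♙ · · · · ·
· ♙ · ♙ ♙ ♙ ♙ ♙
♖ ♘ ♗ ♕ ♔ ♗ ♘ ♖


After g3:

♜ ♞ ♝ · ♚ ♝ ♞ ♜
♟ ♟ ♟ ♛ ♟ ♟ ♟ ♟
· · · ♟ · · · ·
· · · · · · · ·
♙ · · · · · · ·
· · ♙ · · · ♙ ·
· ♙ · ♙ ♙ ♙ · ♙
♖ ♘ ♗ ♕ ♔ ♗ ♘ ♖


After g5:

♜ ♞ ♝ · ♚ ♝ ♞ ♜
♟ ♟ ♟ ♛ ♟ ♟ · ♟
· · · ♟ · · · ·
· · · · · · ♟ ·
♙ · · · · · · ·
· · ♙ · · · ♙ ·
· ♙ · ♙ ♙ ♙ · ♙
♖ ♘ ♗ ♕ ♔ ♗ ♘ ♖


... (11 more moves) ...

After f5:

♜ ♞ ♝ · ♚ ♝ · ♜
♟ ♟ ♟ · · · · ♟
· · ♛ ♟ ♟ · · ·
· ♙ · ♞ · ♟ ♟ ·
♙ · · · · ♙ · ·
· · ♙ ♙ · · ♙ ·
· · · · ♙ · · ♙
♖ ♘ ♗ ♕ ♔ ♗ ♘ ♖


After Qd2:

♜ ♞ ♝ · ♚ ♝ · ♜
♟ ♟ ♟ · · · · ♟
· · ♛ ♟ ♟ · · ·
· ♙ · ♞ · ♟ ♟ ·
♙ · · · · ♙ · ·
· · ♙ ♙ · · ♙ ·
· · · ♕ ♙ · · ♙
♖ ♘ ♗ · ♔ ♗ ♘ ♖



  a b c d e f g h
  ─────────────────
8│♜ ♞ ♝ · ♚ ♝ · ♜│8
7│♟ ♟ ♟ · · · · ♟│7
6│· · ♛ ♟ ♟ · · ·│6
5│· ♙ · ♞ · ♟ ♟ ·│5
4│♙ · · · · ♙ · ·│4
3│· · ♙ ♙ · · ♙ ·│3
2│· · · ♕ ♙ · · ♙│2
1│♖ ♘ ♗ · ♔ ♗ ♘ ♖│1
  ─────────────────
  a b c d e f g h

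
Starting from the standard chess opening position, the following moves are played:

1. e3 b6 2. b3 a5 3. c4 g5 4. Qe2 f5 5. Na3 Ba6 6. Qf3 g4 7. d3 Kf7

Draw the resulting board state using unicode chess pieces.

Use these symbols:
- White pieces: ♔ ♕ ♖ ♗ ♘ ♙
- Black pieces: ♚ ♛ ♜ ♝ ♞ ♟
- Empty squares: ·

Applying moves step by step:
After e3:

♜ ♞ ♝ ♛ ♚ ♝ ♞ ♜
♟ ♟ ♟ ♟ ♟ ♟ ♟ ♟
· · · · · · · ·
· · · · · · · ·
· · · · · · · ·
· · · · ♙ · · ·
♙ ♙ ♙ ♙ · ♙ ♙ ♙
♖ ♘ ♗ ♕ ♔ ♗ ♘ ♖


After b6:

♜ ♞ ♝ ♛ ♚ ♝ ♞ ♜
♟ · ♟ ♟ ♟ ♟ ♟ ♟
· ♟ · · · · · ·
· · · · · · · ·
· · · · · · · ·
· · · · ♙ · · ·
♙ ♙ ♙ ♙ · ♙ ♙ ♙
♖ ♘ ♗ ♕ ♔ ♗ ♘ ♖


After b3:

♜ ♞ ♝ ♛ ♚ ♝ ♞ ♜
♟ · ♟ ♟ ♟ ♟ ♟ ♟
· ♟ · · · · · ·
· · · · · · · ·
· · · · · · · ·
· ♙ · · ♙ · · ·
♙ · ♙ ♙ · ♙ ♙ ♙
♖ ♘ ♗ ♕ ♔ ♗ ♘ ♖


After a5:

♜ ♞ ♝ ♛ ♚ ♝ ♞ ♜
· · ♟ ♟ ♟ ♟ ♟ ♟
· ♟ · · · · · ·
♟ · · · · · · ·
· · · · · · · ·
· ♙ · · ♙ · · ·
♙ · ♙ ♙ · ♙ ♙ ♙
♖ ♘ ♗ ♕ ♔ ♗ ♘ ♖


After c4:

♜ ♞ ♝ ♛ ♚ ♝ ♞ ♜
· · ♟ ♟ ♟ ♟ ♟ ♟
· ♟ · · · · · ·
♟ · · · · · · ·
· · ♙ · · · · ·
· ♙ · · ♙ · · ·
♙ · · ♙ · ♙ ♙ ♙
♖ ♘ ♗ ♕ ♔ ♗ ♘ ♖


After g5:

♜ ♞ ♝ ♛ ♚ ♝ ♞ ♜
· · ♟ ♟ ♟ ♟ · ♟
· ♟ · · · · · ·
♟ · · · · · ♟ ·
· · ♙ · · · · ·
· ♙ · · ♙ · · ·
♙ · · ♙ · ♙ ♙ ♙
♖ ♘ ♗ ♕ ♔ ♗ ♘ ♖


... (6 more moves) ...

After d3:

♜ ♞ · ♛ ♚ ♝ ♞ ♜
· · ♟ ♟ ♟ · · ♟
♝ ♟ · · · · · ·
♟ · · · · ♟ · ·
· · ♙ · · · ♟ ·
♘ ♙ · ♙ ♙ ♕ · ·
♙ · · · · ♙ ♙ ♙
♖ · ♗ · ♔ ♗ ♘ ♖


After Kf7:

♜ ♞ · ♛ · ♝ ♞ ♜
· · ♟ ♟ ♟ ♚ · ♟
♝ ♟ · · · · · ·
♟ · · · · ♟ · ·
· · ♙ · · · ♟ ·
♘ ♙ · ♙ ♙ ♕ · ·
♙ · · · · ♙ ♙ ♙
♖ · ♗ · ♔ ♗ ♘ ♖



  a b c d e f g h
  ─────────────────
8│♜ ♞ · ♛ · ♝ ♞ ♜│8
7│· · ♟ ♟ ♟ ♚ · ♟│7
6│♝ ♟ · · · · · ·│6
5│♟ · · · · ♟ · ·│5
4│· · ♙ · · · ♟ ·│4
3│♘ ♙ · ♙ ♙ ♕ · ·│3
2│♙ · · · · ♙ ♙ ♙│2
1│♖ · ♗ · ♔ ♗ ♘ ♖│1
  ─────────────────
  a b c d e f g h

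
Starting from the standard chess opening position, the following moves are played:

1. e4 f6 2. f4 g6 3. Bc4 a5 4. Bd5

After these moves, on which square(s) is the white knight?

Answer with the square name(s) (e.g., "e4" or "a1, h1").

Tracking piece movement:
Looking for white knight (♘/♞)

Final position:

  a b c d e f g h
  ─────────────────
8│♜ ♞ ♝ ♛ ♚ ♝ ♞ ♜│8
7│· ♟ ♟ ♟ ♟ · · ♟│7
6│· · · · · ♟ ♟ ·│6
5│♟ · · ♗ · · · ·│5
4│· · · · ♙ ♙ · ·│4
3│· · · · · · · ·│3
2│♙ ♙ ♙ ♙ · · ♙ ♙│2
1│♖ ♘ ♗ ♕ ♔ · ♘ ♖│1
  ─────────────────
  a b c d e f g h


b1, g1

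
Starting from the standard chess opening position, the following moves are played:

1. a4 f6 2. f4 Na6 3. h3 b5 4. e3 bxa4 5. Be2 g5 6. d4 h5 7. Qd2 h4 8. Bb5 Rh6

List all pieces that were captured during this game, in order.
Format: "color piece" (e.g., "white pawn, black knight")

Tracking captures:
  bxa4: captured white pawn

white pawn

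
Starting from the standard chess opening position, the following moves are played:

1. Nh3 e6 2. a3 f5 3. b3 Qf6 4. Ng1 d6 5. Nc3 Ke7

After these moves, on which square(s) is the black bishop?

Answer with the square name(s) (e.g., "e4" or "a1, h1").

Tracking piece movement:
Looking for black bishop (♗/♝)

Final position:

  a b c d e f g h
  ─────────────────
8│♜ ♞ ♝ · · ♝ ♞ ♜│8
7│♟ ♟ ♟ · ♚ · ♟ ♟│7
6│· · · ♟ ♟ ♛ · ·│6
5│· · · · · ♟ · ·│5
4│· · · · · · · ·│4
3│♙ ♙ ♘ · · · · ·│3
2│· · ♙ ♙ ♙ ♙ ♙ ♙│2
1│♖ · ♗ ♕ ♔ ♗ ♘ ♖│1
  ─────────────────
  a b c d e f g h


c8, f8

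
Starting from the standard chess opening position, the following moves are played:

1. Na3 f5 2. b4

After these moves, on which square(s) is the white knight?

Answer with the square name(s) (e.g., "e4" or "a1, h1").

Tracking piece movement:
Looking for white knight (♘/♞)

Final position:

  a b c d e f g h
  ─────────────────
8│♜ ♞ ♝ ♛ ♚ ♝ ♞ ♜│8
7│♟ ♟ ♟ ♟ ♟ · ♟ ♟│7
6│· · · · · · · ·│6
5│· · · · · ♟ · ·│5
4│· ♙ · · · · · ·│4
3│♘ · · · · · · ·│3
2│♙ · ♙ ♙ ♙ ♙ ♙ ♙│2
1│♖ · ♗ ♕ ♔ ♗ ♘ ♖│1
  ─────────────────
  a b c d e f g h


a3, g1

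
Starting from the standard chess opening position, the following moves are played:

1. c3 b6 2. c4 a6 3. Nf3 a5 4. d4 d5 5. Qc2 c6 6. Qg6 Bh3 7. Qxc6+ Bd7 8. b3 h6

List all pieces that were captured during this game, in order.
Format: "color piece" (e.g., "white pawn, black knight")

Tracking captures:
  Qxc6+: captured black pawn

black pawn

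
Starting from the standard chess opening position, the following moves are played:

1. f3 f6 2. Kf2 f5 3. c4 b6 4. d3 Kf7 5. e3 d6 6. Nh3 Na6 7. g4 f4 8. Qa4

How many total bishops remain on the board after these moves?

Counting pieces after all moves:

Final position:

  a b c d e f g h
  ─────────────────
8│♜ · ♝ ♛ · ♝ ♞ ♜│8
7│♟ · ♟ · ♟ ♚ ♟ ♟│7
6│♞ ♟ · ♟ · · · ·│6
5│· · · · · · · ·│5
4│♕ · ♙ · · ♟ ♙ ·│4
3│· · · ♙ ♙ ♙ · ♘│3
2│♙ ♙ · · · ♔ · ♙│2
1│♖ ♘ ♗ · · ♗ · ♖│1
  ─────────────────
  a b c d e f g h


4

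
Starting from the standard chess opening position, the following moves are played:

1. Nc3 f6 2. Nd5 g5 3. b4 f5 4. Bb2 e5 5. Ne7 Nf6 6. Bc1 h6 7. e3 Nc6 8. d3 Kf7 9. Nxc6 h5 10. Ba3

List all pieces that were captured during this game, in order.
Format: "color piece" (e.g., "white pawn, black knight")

Tracking captures:
  Nxc6: captured black knight

black knight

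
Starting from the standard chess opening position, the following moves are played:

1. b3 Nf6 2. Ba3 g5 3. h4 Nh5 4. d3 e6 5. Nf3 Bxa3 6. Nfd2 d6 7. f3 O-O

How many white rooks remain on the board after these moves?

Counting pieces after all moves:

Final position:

  a b c d e f g h
  ─────────────────
8│♜ ♞ ♝ ♛ · ♜ ♚ ·│8
7│♟ ♟ ♟ · · ♟ · ♟│7
6│· · · ♟ ♟ · · ·│6
5│· · · · · · ♟ ♞│5
4│· · · · · · · ♙│4
3│♝ ♙ · ♙ · ♙ · ·│3
2│♙ · ♙ ♘ ♙ · ♙ ·│2
1│♖ ♘ · ♕ ♔ ♗ · ♖│1
  ─────────────────
  a b c d e f g h


2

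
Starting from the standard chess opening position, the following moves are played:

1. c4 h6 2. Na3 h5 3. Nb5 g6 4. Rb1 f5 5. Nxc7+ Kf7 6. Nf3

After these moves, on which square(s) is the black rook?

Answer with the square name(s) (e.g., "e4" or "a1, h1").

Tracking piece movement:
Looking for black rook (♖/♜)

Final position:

  a b c d e f g h
  ─────────────────
8│♜ ♞ ♝ ♛ · ♝ ♞ ♜│8
7│♟ ♟ ♘ ♟ ♟ ♚ · ·│7
6│· · · · · · ♟ ·│6
5│· · · · · ♟ · ♟│5
4│· · ♙ · · · · ·│4
3│· · · · · ♘ · ·│3
2│♙ ♙ · ♙ ♙ ♙ ♙ ♙│2
1│· ♖ ♗ ♕ ♔ ♗ · ♖│1
  ─────────────────
  a b c d e f g h


a8, h8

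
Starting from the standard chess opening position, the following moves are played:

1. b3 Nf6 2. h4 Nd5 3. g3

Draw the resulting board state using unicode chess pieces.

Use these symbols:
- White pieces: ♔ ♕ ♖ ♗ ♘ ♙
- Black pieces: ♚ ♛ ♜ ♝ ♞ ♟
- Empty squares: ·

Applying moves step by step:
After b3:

♜ ♞ ♝ ♛ ♚ ♝ ♞ ♜
♟ ♟ ♟ ♟ ♟ ♟ ♟ ♟
· · · · · · · ·
· · · · · · · ·
· · · · · · · ·
· ♙ · · · · · ·
♙ · ♙ ♙ ♙ ♙ ♙ ♙
♖ ♘ ♗ ♕ ♔ ♗ ♘ ♖


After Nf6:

♜ ♞ ♝ ♛ ♚ ♝ · ♜
♟ ♟ ♟ ♟ ♟ ♟ ♟ ♟
· · · · · ♞ · ·
· · · · · · · ·
· · · · · · · ·
· ♙ · · · · · ·
♙ · ♙ ♙ ♙ ♙ ♙ ♙
♖ ♘ ♗ ♕ ♔ ♗ ♘ ♖


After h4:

♜ ♞ ♝ ♛ ♚ ♝ · ♜
♟ ♟ ♟ ♟ ♟ ♟ ♟ ♟
· · · · · ♞ · ·
· · · · · · · ·
· · · · · · · ♙
· ♙ · · · · · ·
♙ · ♙ ♙ ♙ ♙ ♙ ·
♖ ♘ ♗ ♕ ♔ ♗ ♘ ♖


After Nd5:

♜ ♞ ♝ ♛ ♚ ♝ · ♜
♟ ♟ ♟ ♟ ♟ ♟ ♟ ♟
· · · · · · · ·
· · · ♞ · · · ·
· · · · · · · ♙
· ♙ · · · · · ·
♙ · ♙ ♙ ♙ ♙ ♙ ·
♖ ♘ ♗ ♕ ♔ ♗ ♘ ♖


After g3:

♜ ♞ ♝ ♛ ♚ ♝ · ♜
♟ ♟ ♟ ♟ ♟ ♟ ♟ ♟
· · · · · · · ·
· · · ♞ · · · ·
· · · · · · · ♙
· ♙ · · · · ♙ ·
♙ · ♙ ♙ ♙ ♙ · ·
♖ ♘ ♗ ♕ ♔ ♗ ♘ ♖



  a b c d e f g h
  ─────────────────
8│♜ ♞ ♝ ♛ ♚ ♝ · ♜│8
7│♟ ♟ ♟ ♟ ♟ ♟ ♟ ♟│7
6│· · · · · · · ·│6
5│· · · ♞ · · · ·│5
4│· · · · · · · ♙│4
3│· ♙ · · · · ♙ ·│3
2│♙ · ♙ ♙ ♙ ♙ · ·│2
1│♖ ♘ ♗ ♕ ♔ ♗ ♘ ♖│1
  ─────────────────
  a b c d e f g h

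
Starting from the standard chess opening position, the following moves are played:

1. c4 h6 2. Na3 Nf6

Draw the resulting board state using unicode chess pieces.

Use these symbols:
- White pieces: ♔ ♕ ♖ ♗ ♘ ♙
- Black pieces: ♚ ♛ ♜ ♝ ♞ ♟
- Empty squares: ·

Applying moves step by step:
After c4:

♜ ♞ ♝ ♛ ♚ ♝ ♞ ♜
♟ ♟ ♟ ♟ ♟ ♟ ♟ ♟
· · · · · · · ·
· · · · · · · ·
· · ♙ · · · · ·
· · · · · · · ·
♙ ♙ · ♙ ♙ ♙ ♙ ♙
♖ ♘ ♗ ♕ ♔ ♗ ♘ ♖


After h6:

♜ ♞ ♝ ♛ ♚ ♝ ♞ ♜
♟ ♟ ♟ ♟ ♟ ♟ ♟ ·
· · · · · · · ♟
· · · · · · · ·
· · ♙ · · · · ·
· · · · · · · ·
♙ ♙ · ♙ ♙ ♙ ♙ ♙
♖ ♘ ♗ ♕ ♔ ♗ ♘ ♖


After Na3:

♜ ♞ ♝ ♛ ♚ ♝ ♞ ♜
♟ ♟ ♟ ♟ ♟ ♟ ♟ ·
· · · · · · · ♟
· · · · · · · ·
· · ♙ · · · · ·
♘ · · · · · · ·
♙ ♙ · ♙ ♙ ♙ ♙ ♙
♖ · ♗ ♕ ♔ ♗ ♘ ♖


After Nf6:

♜ ♞ ♝ ♛ ♚ ♝ · ♜
♟ ♟ ♟ ♟ ♟ ♟ ♟ ·
· · · · · ♞ · ♟
· · · · · · · ·
· · ♙ · · · · ·
♘ · · · · · · ·
♙ ♙ · ♙ ♙ ♙ ♙ ♙
♖ · ♗ ♕ ♔ ♗ ♘ ♖



  a b c d e f g h
  ─────────────────
8│♜ ♞ ♝ ♛ ♚ ♝ · ♜│8
7│♟ ♟ ♟ ♟ ♟ ♟ ♟ ·│7
6│· · · · · ♞ · ♟│6
5│· · · · · · · ·│5
4│· · ♙ · · · · ·│4
3│♘ · · · · · · ·│3
2│♙ ♙ · ♙ ♙ ♙ ♙ ♙│2
1│♖ · ♗ ♕ ♔ ♗ ♘ ♖│1
  ─────────────────
  a b c d e f g h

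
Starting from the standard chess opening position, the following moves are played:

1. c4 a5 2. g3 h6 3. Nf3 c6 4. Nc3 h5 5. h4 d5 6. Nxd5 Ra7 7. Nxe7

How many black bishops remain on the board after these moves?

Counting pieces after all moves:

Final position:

  a b c d e f g h
  ─────────────────
8│· ♞ ♝ ♛ ♚ ♝ ♞ ♜│8
7│♜ ♟ · · ♘ ♟ ♟ ·│7
6│· · ♟ · · · · ·│6
5│♟ · · · · · · ♟│5
4│· · ♙ · · · · ♙│4
3│· · · · · ♘ ♙ ·│3
2│♙ ♙ · ♙ ♙ ♙ · ·│2
1│♖ · ♗ ♕ ♔ ♗ · ♖│1
  ─────────────────
  a b c d e f g h


2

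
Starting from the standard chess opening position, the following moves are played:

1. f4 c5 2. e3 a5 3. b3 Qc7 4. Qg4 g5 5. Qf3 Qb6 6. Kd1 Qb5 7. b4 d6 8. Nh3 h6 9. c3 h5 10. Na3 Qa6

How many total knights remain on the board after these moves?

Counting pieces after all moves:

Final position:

  a b c d e f g h
  ─────────────────
8│♜ ♞ ♝ · ♚ ♝ ♞ ♜│8
7│· ♟ · · ♟ ♟ · ·│7
6│♛ · · ♟ · · · ·│6
5│♟ · ♟ · · · ♟ ♟│5
4│· ♙ · · · ♙ · ·│4
3│♘ · ♙ · ♙ ♕ · ♘│3
2│♙ · · ♙ · · ♙ ♙│2
1│♖ · ♗ ♔ · ♗ · ♖│1
  ─────────────────
  a b c d e f g h


4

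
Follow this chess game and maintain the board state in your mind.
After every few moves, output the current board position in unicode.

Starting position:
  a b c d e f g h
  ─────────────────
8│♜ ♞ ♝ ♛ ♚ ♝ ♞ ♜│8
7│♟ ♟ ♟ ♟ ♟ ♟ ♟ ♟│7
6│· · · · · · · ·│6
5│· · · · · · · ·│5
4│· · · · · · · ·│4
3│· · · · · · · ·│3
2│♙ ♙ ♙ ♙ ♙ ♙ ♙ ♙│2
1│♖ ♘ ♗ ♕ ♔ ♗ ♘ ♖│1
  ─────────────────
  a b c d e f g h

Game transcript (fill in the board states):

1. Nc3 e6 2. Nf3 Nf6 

  a b c d e f g h
  ─────────────────
8│♜ ♞ ♝ ♛ ♚ ♝ · ♜│8
7│♟ ♟ ♟ ♟ · ♟ ♟ ♟│7
6│· · · · ♟ ♞ · ·│6
5│· · · · · · · ·│5
4│· · · · · · · ·│4
3│· · ♘ · · ♘ · ·│3
2│♙ ♙ ♙ ♙ ♙ ♙ ♙ ♙│2
1│♖ · ♗ ♕ ♔ ♗ · ♖│1
  ─────────────────
  a b c d e f g h

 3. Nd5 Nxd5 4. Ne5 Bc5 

  a b c d e f g h
  ─────────────────
8│♜ ♞ ♝ ♛ ♚ · · ♜│8
7│♟ ♟ ♟ ♟ · ♟ ♟ ♟│7
6│· · · · ♟ · · ·│6
5│· · ♝ ♞ ♘ · · ·│5
4│· · · · · · · ·│4
3│· · · · · · · ·│3
2│♙ ♙ ♙ ♙ ♙ ♙ ♙ ♙│2
1│♖ · ♗ ♕ ♔ ♗ · ♖│1
  ─────────────────
  a b c d e f g h

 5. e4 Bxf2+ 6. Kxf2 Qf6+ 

  a b c d e f g h
  ─────────────────
8│♜ ♞ ♝ · ♚ · · ♜│8
7│♟ ♟ ♟ ♟ · ♟ ♟ ♟│7
6│· · · · ♟ ♛ · ·│6
5│· · · ♞ ♘ · · ·│5
4│· · · · ♙ · · ·│4
3│· · · · · · · ·│3
2│♙ ♙ ♙ ♙ · ♔ ♙ ♙│2
1│♖ · ♗ ♕ · ♗ · ♖│1
  ─────────────────
  a b c d e f g h

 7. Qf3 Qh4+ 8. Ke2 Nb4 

  a b c d e f g h
  ─────────────────
8│♜ ♞ ♝ · ♚ · · ♜│8
7│♟ ♟ ♟ ♟ · ♟ ♟ ♟│7
6│· · · · ♟ · · ·│6
5│· · · · ♘ · · ·│5
4│· ♞ · · ♙ · · ♛│4
3│· · · · · ♕ · ·│3
2│♙ ♙ ♙ ♙ ♔ · ♙ ♙│2
1│♖ · ♗ · · ♗ · ♖│1
  ─────────────────
  a b c d e f g h

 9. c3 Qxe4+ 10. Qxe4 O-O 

  a b c d e f g h
  ─────────────────
8│♜ ♞ ♝ · · ♜ ♚ ·│8
7│♟ ♟ ♟ ♟ · ♟ ♟ ♟│7
6│· · · · ♟ · · ·│6
5│· · · · ♘ · · ·│5
4│· ♞ · · ♕ · · ·│4
3│· · ♙ · · · · ·│3
2│♙ ♙ · ♙ ♔ · ♙ ♙│2
1│♖ · ♗ · · ♗ · ♖│1
  ─────────────────
  a b c d e f g h



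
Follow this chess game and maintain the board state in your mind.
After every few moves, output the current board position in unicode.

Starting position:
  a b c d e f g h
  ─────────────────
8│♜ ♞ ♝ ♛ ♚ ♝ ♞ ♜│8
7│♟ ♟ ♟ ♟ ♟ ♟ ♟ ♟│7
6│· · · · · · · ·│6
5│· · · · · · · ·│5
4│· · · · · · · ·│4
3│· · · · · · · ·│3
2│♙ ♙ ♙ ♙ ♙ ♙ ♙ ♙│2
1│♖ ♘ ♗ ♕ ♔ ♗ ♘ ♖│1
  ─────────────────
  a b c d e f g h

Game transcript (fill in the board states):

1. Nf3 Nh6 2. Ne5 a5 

  a b c d e f g h
  ─────────────────
8│♜ ♞ ♝ ♛ ♚ ♝ · ♜│8
7│· ♟ ♟ ♟ ♟ ♟ ♟ ♟│7
6│· · · · · · · ♞│6
5│♟ · · · ♘ · · ·│5
4│· · · · · · · ·│4
3│· · · · · · · ·│3
2│♙ ♙ ♙ ♙ ♙ ♙ ♙ ♙│2
1│♖ ♘ ♗ ♕ ♔ ♗ · ♖│1
  ─────────────────
  a b c d e f g h

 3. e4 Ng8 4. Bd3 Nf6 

  a b c d e f g h
  ─────────────────
8│♜ ♞ ♝ ♛ ♚ ♝ · ♜│8
7│· ♟ ♟ ♟ ♟ ♟ ♟ ♟│7
6│· · · · · ♞ · ·│6
5│♟ · · · ♘ · · ·│5
4│· · · · ♙ · · ·│4
3│· · · ♗ · · · ·│3
2│♙ ♙ ♙ ♙ · ♙ ♙ ♙│2
1│♖ ♘ ♗ ♕ ♔ · · ♖│1
  ─────────────────
  a b c d e f g h

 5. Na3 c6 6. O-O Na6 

  a b c d e f g h
  ─────────────────
8│♜ · ♝ ♛ ♚ ♝ · ♜│8
7│· ♟ · ♟ ♟ ♟ ♟ ♟│7
6│♞ · ♟ · · ♞ · ·│6
5│♟ · · · ♘ · · ·│5
4│· · · · ♙ · · ·│4
3│♘ · · ♗ · · · ·│3
2│♙ ♙ ♙ ♙ · ♙ ♙ ♙│2
1│♖ · ♗ ♕ · ♖ ♔ ·│1
  ─────────────────
  a b c d e f g h

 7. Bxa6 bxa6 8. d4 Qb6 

  a b c d e f g h
  ─────────────────
8│♜ · ♝ · ♚ ♝ · ♜│8
7│· · · ♟ ♟ ♟ ♟ ♟│7
6│♟ ♛ ♟ · · ♞ · ·│6
5│♟ · · · ♘ · · ·│5
4│· · · ♙ ♙ · · ·│4
3│♘ · · · · · · ·│3
2│♙ ♙ ♙ · · ♙ ♙ ♙│2
1│♖ · ♗ ♕ · ♖ ♔ ·│1
  ─────────────────
  a b c d e f g h

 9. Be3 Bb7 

  a b c d e f g h
  ─────────────────
8│♜ · · · ♚ ♝ · ♜│8
7│· ♝ · ♟ ♟ ♟ ♟ ♟│7
6│♟ ♛ ♟ · · ♞ · ·│6
5│♟ · · · ♘ · · ·│5
4│· · · ♙ ♙ · · ·│4
3│♘ · · · ♗ · · ·│3
2│♙ ♙ ♙ · · ♙ ♙ ♙│2
1│♖ · · ♕ · ♖ ♔ ·│1
  ─────────────────
  a b c d e f g h


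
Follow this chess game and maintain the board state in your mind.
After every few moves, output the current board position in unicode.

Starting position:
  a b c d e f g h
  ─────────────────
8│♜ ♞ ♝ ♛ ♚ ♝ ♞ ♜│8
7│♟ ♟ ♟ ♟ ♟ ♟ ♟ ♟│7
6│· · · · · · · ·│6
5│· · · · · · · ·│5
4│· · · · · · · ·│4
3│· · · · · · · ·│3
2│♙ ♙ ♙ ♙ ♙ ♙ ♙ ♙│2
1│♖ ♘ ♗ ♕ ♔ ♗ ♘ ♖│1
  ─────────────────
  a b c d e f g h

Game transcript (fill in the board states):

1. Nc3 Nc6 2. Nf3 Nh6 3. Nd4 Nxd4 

  a b c d e f g h
  ─────────────────
8│♜ · ♝ ♛ ♚ ♝ · ♜│8
7│♟ ♟ ♟ ♟ ♟ ♟ ♟ ♟│7
6│· · · · · · · ♞│6
5│· · · · · · · ·│5
4│· · · ♞ · · · ·│4
3│· · ♘ · · · · ·│3
2│♙ ♙ ♙ ♙ ♙ ♙ ♙ ♙│2
1│♖ · ♗ ♕ ♔ ♗ · ♖│1
  ─────────────────
  a b c d e f g h

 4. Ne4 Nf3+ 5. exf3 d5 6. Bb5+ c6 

  a b c d e f g h
  ─────────────────
8│♜ · ♝ ♛ ♚ ♝ · ♜│8
7│♟ ♟ · · ♟ ♟ ♟ ♟│7
6│· · ♟ · · · · ♞│6
5│· ♗ · ♟ · · · ·│5
4│· · · · ♘ · · ·│4
3│· · · · · ♙ · ·│3
2│♙ ♙ ♙ ♙ · ♙ ♙ ♙│2
1│♖ · ♗ ♕ ♔ · · ♖│1
  ─────────────────
  a b c d e f g h

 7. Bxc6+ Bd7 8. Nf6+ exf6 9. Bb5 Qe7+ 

  a b c d e f g h
  ─────────────────
8│♜ · · · ♚ ♝ · ♜│8
7│♟ ♟ · ♝ ♛ ♟ ♟ ♟│7
6│· · · · · ♟ · ♞│6
5│· ♗ · ♟ · · · ·│5
4│· · · · · · · ·│4
3│· · · · · ♙ · ·│3
2│♙ ♙ ♙ ♙ · ♙ ♙ ♙│2
1│♖ · ♗ ♕ ♔ · · ♖│1
  ─────────────────
  a b c d e f g h

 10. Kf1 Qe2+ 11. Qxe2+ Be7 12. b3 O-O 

  a b c d e f g h
  ─────────────────
8│♜ · · · · ♜ ♚ ·│8
7│♟ ♟ · ♝ ♝ ♟ ♟ ♟│7
6│· · · · · ♟ · ♞│6
5│· ♗ · ♟ · · · ·│5
4│· · · · · · · ·│4
3│· ♙ · · · ♙ · ·│3
2│♙ · ♙ ♙ ♕ ♙ ♙ ♙│2
1│♖ · ♗ · · ♔ · ♖│1
  ─────────────────
  a b c d e f g h

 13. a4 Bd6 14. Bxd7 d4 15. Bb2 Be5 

  a b c d e f g h
  ─────────────────
8│♜ · · · · ♜ ♚ ·│8
7│♟ ♟ · ♗ · ♟ ♟ ♟│7
6│· · · · · ♟ · ♞│6
5│· · · · ♝ · · ·│5
4│♙ · · ♟ · · · ·│4
3│· ♙ · · · ♙ · ·│3
2│· ♗ ♙ ♙ ♕ ♙ ♙ ♙│2
1│♖ · · · · ♔ · ♖│1
  ─────────────────
  a b c d e f g h



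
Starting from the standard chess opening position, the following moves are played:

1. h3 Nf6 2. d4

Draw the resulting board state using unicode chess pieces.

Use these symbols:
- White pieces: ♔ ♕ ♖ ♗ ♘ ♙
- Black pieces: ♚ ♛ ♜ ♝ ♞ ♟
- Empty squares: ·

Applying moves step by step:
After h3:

♜ ♞ ♝ ♛ ♚ ♝ ♞ ♜
♟ ♟ ♟ ♟ ♟ ♟ ♟ ♟
· · · · · · · ·
· · · · · · · ·
· · · · · · · ·
· · · · · · · ♙
♙ ♙ ♙ ♙ ♙ ♙ ♙ ·
♖ ♘ ♗ ♕ ♔ ♗ ♘ ♖


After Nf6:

♜ ♞ ♝ ♛ ♚ ♝ · ♜
♟ ♟ ♟ ♟ ♟ ♟ ♟ ♟
· · · · · ♞ · ·
· · · · · · · ·
· · · · · · · ·
· · · · · · · ♙
♙ ♙ ♙ ♙ ♙ ♙ ♙ ·
♖ ♘ ♗ ♕ ♔ ♗ ♘ ♖


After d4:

♜ ♞ ♝ ♛ ♚ ♝ · ♜
♟ ♟ ♟ ♟ ♟ ♟ ♟ ♟
· · · · · ♞ · ·
· · · · · · · ·
· · · ♙ · · · ·
· · · · · · · ♙
♙ ♙ ♙ · ♙ ♙ ♙ ·
♖ ♘ ♗ ♕ ♔ ♗ ♘ ♖



  a b c d e f g h
  ─────────────────
8│♜ ♞ ♝ ♛ ♚ ♝ · ♜│8
7│♟ ♟ ♟ ♟ ♟ ♟ ♟ ♟│7
6│· · · · · ♞ · ·│6
5│· · · · · · · ·│5
4│· · · ♙ · · · ·│4
3│· · · · · · · ♙│3
2│♙ ♙ ♙ · ♙ ♙ ♙ ·│2
1│♖ ♘ ♗ ♕ ♔ ♗ ♘ ♖│1
  ─────────────────
  a b c d e f g h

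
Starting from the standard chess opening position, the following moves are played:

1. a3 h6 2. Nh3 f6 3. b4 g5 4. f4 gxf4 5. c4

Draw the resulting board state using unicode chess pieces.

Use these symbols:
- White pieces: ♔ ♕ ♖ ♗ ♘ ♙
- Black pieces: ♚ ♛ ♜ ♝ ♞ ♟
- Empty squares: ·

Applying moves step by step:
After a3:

♜ ♞ ♝ ♛ ♚ ♝ ♞ ♜
♟ ♟ ♟ ♟ ♟ ♟ ♟ ♟
· · · · · · · ·
· · · · · · · ·
· · · · · · · ·
♙ · · · · · · ·
· ♙ ♙ ♙ ♙ ♙ ♙ ♙
♖ ♘ ♗ ♕ ♔ ♗ ♘ ♖


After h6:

♜ ♞ ♝ ♛ ♚ ♝ ♞ ♜
♟ ♟ ♟ ♟ ♟ ♟ ♟ ·
· · · · · · · ♟
· · · · · · · ·
· · · · · · · ·
♙ · · · · · · ·
· ♙ ♙ ♙ ♙ ♙ ♙ ♙
♖ ♘ ♗ ♕ ♔ ♗ ♘ ♖


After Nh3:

♜ ♞ ♝ ♛ ♚ ♝ ♞ ♜
♟ ♟ ♟ ♟ ♟ ♟ ♟ ·
· · · · · · · ♟
· · · · · · · ·
· · · · · · · ·
♙ · · · · · · ♘
· ♙ ♙ ♙ ♙ ♙ ♙ ♙
♖ ♘ ♗ ♕ ♔ ♗ · ♖


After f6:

♜ ♞ ♝ ♛ ♚ ♝ ♞ ♜
♟ ♟ ♟ ♟ ♟ · ♟ ·
· · · · · ♟ · ♟
· · · · · · · ·
· · · · · · · ·
♙ · · · · · · ♘
· ♙ ♙ ♙ ♙ ♙ ♙ ♙
♖ ♘ ♗ ♕ ♔ ♗ · ♖


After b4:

♜ ♞ ♝ ♛ ♚ ♝ ♞ ♜
♟ ♟ ♟ ♟ ♟ · ♟ ·
· · · · · ♟ · ♟
· · · · · · · ·
· ♙ · · · · · ·
♙ · · · · · · ♘
· · ♙ ♙ ♙ ♙ ♙ ♙
♖ ♘ ♗ ♕ ♔ ♗ · ♖


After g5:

♜ ♞ ♝ ♛ ♚ ♝ ♞ ♜
♟ ♟ ♟ ♟ ♟ · · ·
· · · · · ♟ · ♟
· · · · · · ♟ ·
· ♙ · · · · · ·
♙ · · · · · · ♘
· · ♙ ♙ ♙ ♙ ♙ ♙
♖ ♘ ♗ ♕ ♔ ♗ · ♖


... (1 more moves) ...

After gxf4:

♜ ♞ ♝ ♛ ♚ ♝ ♞ ♜
♟ ♟ ♟ ♟ ♟ · · ·
· · · · · ♟ · ♟
· · · · · · · ·
· ♙ · · · ♟ · ·
♙ · · · · · · ♘
· · ♙ ♙ ♙ · ♙ ♙
♖ ♘ ♗ ♕ ♔ ♗ · ♖


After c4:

♜ ♞ ♝ ♛ ♚ ♝ ♞ ♜
♟ ♟ ♟ ♟ ♟ · · ·
· · · · · ♟ · ♟
· · · · · · · ·
· ♙ ♙ · · ♟ · ·
♙ · · · · · · ♘
· · · ♙ ♙ · ♙ ♙
♖ ♘ ♗ ♕ ♔ ♗ · ♖



  a b c d e f g h
  ─────────────────
8│♜ ♞ ♝ ♛ ♚ ♝ ♞ ♜│8
7│♟ ♟ ♟ ♟ ♟ · · ·│7
6│· · · · · ♟ · ♟│6
5│· · · · · · · ·│5
4│· ♙ ♙ · · ♟ · ·│4
3│♙ · · · · · · ♘│3
2│· · · ♙ ♙ · ♙ ♙│2
1│♖ ♘ ♗ ♕ ♔ ♗ · ♖│1
  ─────────────────
  a b c d e f g h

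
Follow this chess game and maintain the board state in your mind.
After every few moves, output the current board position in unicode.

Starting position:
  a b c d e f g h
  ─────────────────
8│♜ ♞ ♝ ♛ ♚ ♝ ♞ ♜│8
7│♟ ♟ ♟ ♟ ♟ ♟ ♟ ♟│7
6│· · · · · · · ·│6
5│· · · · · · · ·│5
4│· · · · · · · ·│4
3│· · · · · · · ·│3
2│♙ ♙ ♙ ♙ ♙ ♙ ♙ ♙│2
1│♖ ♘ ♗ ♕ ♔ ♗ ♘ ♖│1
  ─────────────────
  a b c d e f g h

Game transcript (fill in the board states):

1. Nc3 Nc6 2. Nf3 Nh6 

  a b c d e f g h
  ─────────────────
8│♜ · ♝ ♛ ♚ ♝ · ♜│8
7│♟ ♟ ♟ ♟ ♟ ♟ ♟ ♟│7
6│· · ♞ · · · · ♞│6
5│· · · · · · · ·│5
4│· · · · · · · ·│4
3│· · ♘ · · ♘ · ·│3
2│♙ ♙ ♙ ♙ ♙ ♙ ♙ ♙│2
1│♖ · ♗ ♕ ♔ ♗ · ♖│1
  ─────────────────
  a b c d e f g h

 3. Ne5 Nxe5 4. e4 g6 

  a b c d e f g h
  ─────────────────
8│♜ · ♝ ♛ ♚ ♝ · ♜│8
7│♟ ♟ ♟ ♟ ♟ ♟ · ♟│7
6│· · · · · · ♟ ♞│6
5│· · · · ♞ · · ·│5
4│· · · · ♙ · · ·│4
3│· · ♘ · · · · ·│3
2│♙ ♙ ♙ ♙ · ♙ ♙ ♙│2
1│♖ · ♗ ♕ ♔ ♗ · ♖│1
  ─────────────────
  a b c d e f g h

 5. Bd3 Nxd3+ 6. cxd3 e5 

  a b c d e f g h
  ─────────────────
8│♜ · ♝ ♛ ♚ ♝ · ♜│8
7│♟ ♟ ♟ ♟ · ♟ · ♟│7
6│· · · · · · ♟ ♞│6
5│· · · · ♟ · · ·│5
4│· · · · ♙ · · ·│4
3│· · ♘ ♙ · · · ·│3
2│♙ ♙ · ♙ · ♙ ♙ ♙│2
1│♖ · ♗ ♕ ♔ · · ♖│1
  ─────────────────
  a b c d e f g h

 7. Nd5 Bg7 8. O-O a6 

  a b c d e f g h
  ─────────────────
8│♜ · ♝ ♛ ♚ · · ♜│8
7│· ♟ ♟ ♟ · ♟ ♝ ♟│7
6│♟ · · · · · ♟ ♞│6
5│· · · ♘ ♟ · · ·│5
4│· · · · ♙ · · ·│4
3│· · · ♙ · · · ·│3
2│♙ ♙ · ♙ · ♙ ♙ ♙│2
1│♖ · ♗ ♕ · ♖ ♔ ·│1
  ─────────────────
  a b c d e f g h



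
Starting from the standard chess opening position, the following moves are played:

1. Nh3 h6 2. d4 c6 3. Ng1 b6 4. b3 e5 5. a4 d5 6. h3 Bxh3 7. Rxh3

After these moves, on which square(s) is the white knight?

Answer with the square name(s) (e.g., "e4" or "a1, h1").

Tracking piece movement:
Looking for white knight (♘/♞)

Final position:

  a b c d e f g h
  ─────────────────
8│♜ ♞ · ♛ ♚ ♝ ♞ ♜│8
7│♟ · · · · ♟ ♟ ·│7
6│· ♟ ♟ · · · · ♟│6
5│· · · ♟ ♟ · · ·│5
4│♙ · · ♙ · · · ·│4
3│· ♙ · · · · · ♖│3
2│· · ♙ · ♙ ♙ ♙ ·│2
1│♖ ♘ ♗ ♕ ♔ ♗ ♘ ·│1
  ─────────────────
  a b c d e f g h


b1, g1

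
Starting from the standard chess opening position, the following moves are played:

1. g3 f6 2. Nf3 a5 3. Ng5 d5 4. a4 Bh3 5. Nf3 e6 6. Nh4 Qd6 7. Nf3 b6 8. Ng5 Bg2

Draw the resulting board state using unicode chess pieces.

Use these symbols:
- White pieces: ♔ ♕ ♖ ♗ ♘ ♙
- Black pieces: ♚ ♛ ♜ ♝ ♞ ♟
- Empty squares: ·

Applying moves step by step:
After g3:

♜ ♞ ♝ ♛ ♚ ♝ ♞ ♜
♟ ♟ ♟ ♟ ♟ ♟ ♟ ♟
· · · · · · · ·
· · · · · · · ·
· · · · · · · ·
· · · · · · ♙ ·
♙ ♙ ♙ ♙ ♙ ♙ · ♙
♖ ♘ ♗ ♕ ♔ ♗ ♘ ♖


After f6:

♜ ♞ ♝ ♛ ♚ ♝ ♞ ♜
♟ ♟ ♟ ♟ ♟ · ♟ ♟
· · · · · ♟ · ·
· · · · · · · ·
· · · · · · · ·
· · · · · · ♙ ·
♙ ♙ ♙ ♙ ♙ ♙ · ♙
♖ ♘ ♗ ♕ ♔ ♗ ♘ ♖


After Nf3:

♜ ♞ ♝ ♛ ♚ ♝ ♞ ♜
♟ ♟ ♟ ♟ ♟ · ♟ ♟
· · · · · ♟ · ·
· · · · · · · ·
· · · · · · · ·
· · · · · ♘ ♙ ·
♙ ♙ ♙ ♙ ♙ ♙ · ♙
♖ ♘ ♗ ♕ ♔ ♗ · ♖


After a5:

♜ ♞ ♝ ♛ ♚ ♝ ♞ ♜
· ♟ ♟ ♟ ♟ · ♟ ♟
· · · · · ♟ · ·
♟ · · · · · · ·
· · · · · · · ·
· · · · · ♘ ♙ ·
♙ ♙ ♙ ♙ ♙ ♙ · ♙
♖ ♘ ♗ ♕ ♔ ♗ · ♖


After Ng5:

♜ ♞ ♝ ♛ ♚ ♝ ♞ ♜
· ♟ ♟ ♟ ♟ · ♟ ♟
· · · · · ♟ · ·
♟ · · · · · ♘ ·
· · · · · · · ·
· · · · · · ♙ ·
♙ ♙ ♙ ♙ ♙ ♙ · ♙
♖ ♘ ♗ ♕ ♔ ♗ · ♖


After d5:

♜ ♞ ♝ ♛ ♚ ♝ ♞ ♜
· ♟ ♟ · ♟ · ♟ ♟
· · · · · ♟ · ·
♟ · · ♟ · · ♘ ·
· · · · · · · ·
· · · · · · ♙ ·
♙ ♙ ♙ ♙ ♙ ♙ · ♙
♖ ♘ ♗ ♕ ♔ ♗ · ♖


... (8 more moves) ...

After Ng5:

♜ ♞ · · ♚ ♝ ♞ ♜
· · ♟ · · · ♟ ♟
· ♟ · ♛ ♟ ♟ · ·
♟ · · ♟ · · ♘ ·
♙ · · · · · · ·
· · · · · · ♙ ♝
· ♙ ♙ ♙ ♙ ♙ · ♙
♖ ♘ ♗ ♕ ♔ ♗ · ♖


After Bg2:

♜ ♞ · · ♚ ♝ ♞ ♜
· · ♟ · · · ♟ ♟
· ♟ · ♛ ♟ ♟ · ·
♟ · · ♟ · · ♘ ·
♙ · · · · · · ·
· · · · · · ♙ ·
· ♙ ♙ ♙ ♙ ♙ ♝ ♙
♖ ♘ ♗ ♕ ♔ ♗ · ♖



  a b c d e f g h
  ─────────────────
8│♜ ♞ · · ♚ ♝ ♞ ♜│8
7│· · ♟ · · · ♟ ♟│7
6│· ♟ · ♛ ♟ ♟ · ·│6
5│♟ · · ♟ · · ♘ ·│5
4│♙ · · · · · · ·│4
3│· · · · · · ♙ ·│3
2│· ♙ ♙ ♙ ♙ ♙ ♝ ♙│2
1│♖ ♘ ♗ ♕ ♔ ♗ · ♖│1
  ─────────────────
  a b c d e f g h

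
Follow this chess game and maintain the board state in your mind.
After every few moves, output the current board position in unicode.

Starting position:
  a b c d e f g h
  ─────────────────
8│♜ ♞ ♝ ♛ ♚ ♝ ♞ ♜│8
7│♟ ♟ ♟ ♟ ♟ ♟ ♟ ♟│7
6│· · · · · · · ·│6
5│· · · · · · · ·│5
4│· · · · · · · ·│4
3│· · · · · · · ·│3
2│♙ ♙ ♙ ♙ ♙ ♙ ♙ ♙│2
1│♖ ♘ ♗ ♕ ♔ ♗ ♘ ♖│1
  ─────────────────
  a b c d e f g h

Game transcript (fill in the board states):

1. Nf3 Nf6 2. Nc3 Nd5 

  a b c d e f g h
  ─────────────────
8│♜ ♞ ♝ ♛ ♚ ♝ · ♜│8
7│♟ ♟ ♟ ♟ ♟ ♟ ♟ ♟│7
6│· · · · · · · ·│6
5│· · · ♞ · · · ·│5
4│· · · · · · · ·│4
3│· · ♘ · · ♘ · ·│3
2│♙ ♙ ♙ ♙ ♙ ♙ ♙ ♙│2
1│♖ · ♗ ♕ ♔ ♗ · ♖│1
  ─────────────────
  a b c d e f g h

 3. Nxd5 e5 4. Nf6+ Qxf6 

  a b c d e f g h
  ─────────────────
8│♜ ♞ ♝ · ♚ ♝ · ♜│8
7│♟ ♟ ♟ ♟ · ♟ ♟ ♟│7
6│· · · · · ♛ · ·│6
5│· · · · ♟ · · ·│5
4│· · · · · · · ·│4
3│· · · · · ♘ · ·│3
2│♙ ♙ ♙ ♙ ♙ ♙ ♙ ♙│2
1│♖ · ♗ ♕ ♔ ♗ · ♖│1
  ─────────────────
  a b c d e f g h

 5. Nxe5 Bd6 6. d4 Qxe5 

  a b c d e f g h
  ─────────────────
8│♜ ♞ ♝ · ♚ · · ♜│8
7│♟ ♟ ♟ ♟ · ♟ ♟ ♟│7
6│· · · ♝ · · · ·│6
5│· · · · ♛ · · ·│5
4│· · · ♙ · · · ·│4
3│· · · · · · · ·│3
2│♙ ♙ ♙ · ♙ ♙ ♙ ♙│2
1│♖ · ♗ ♕ ♔ ♗ · ♖│1
  ─────────────────
  a b c d e f g h

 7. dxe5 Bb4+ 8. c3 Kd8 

  a b c d e f g h
  ─────────────────
8│♜ ♞ ♝ ♚ · · · ♜│8
7│♟ ♟ ♟ ♟ · ♟ ♟ ♟│7
6│· · · · · · · ·│6
5│· · · · ♙ · · ·│5
4│· ♝ · · · · · ·│4
3│· · ♙ · · · · ·│3
2│♙ ♙ · · ♙ ♙ ♙ ♙│2
1│♖ · ♗ ♕ ♔ ♗ · ♖│1
  ─────────────────
  a b c d e f g h



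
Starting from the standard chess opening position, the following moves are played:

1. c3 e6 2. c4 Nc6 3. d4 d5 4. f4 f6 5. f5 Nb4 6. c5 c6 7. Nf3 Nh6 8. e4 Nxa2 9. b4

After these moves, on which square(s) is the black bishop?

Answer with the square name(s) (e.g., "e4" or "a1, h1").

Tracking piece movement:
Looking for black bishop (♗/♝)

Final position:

  a b c d e f g h
  ─────────────────
8│♜ · ♝ ♛ ♚ ♝ · ♜│8
7│♟ ♟ · · · · ♟ ♟│7
6│· · ♟ · ♟ ♟ · ♞│6
5│· · ♙ ♟ · ♙ · ·│5
4│· ♙ · ♙ ♙ · · ·│4
3│· · · · · ♘ · ·│3
2│♞ · · · · · ♙ ♙│2
1│♖ ♘ ♗ ♕ ♔ ♗ · ♖│1
  ─────────────────
  a b c d e f g h


c8, f8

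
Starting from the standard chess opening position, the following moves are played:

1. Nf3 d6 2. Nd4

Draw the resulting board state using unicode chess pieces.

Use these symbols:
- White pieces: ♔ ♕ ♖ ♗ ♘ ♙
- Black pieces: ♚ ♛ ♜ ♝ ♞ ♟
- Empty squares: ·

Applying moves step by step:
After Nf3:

♜ ♞ ♝ ♛ ♚ ♝ ♞ ♜
♟ ♟ ♟ ♟ ♟ ♟ ♟ ♟
· · · · · · · ·
· · · · · · · ·
· · · · · · · ·
· · · · · ♘ · ·
♙ ♙ ♙ ♙ ♙ ♙ ♙ ♙
♖ ♘ ♗ ♕ ♔ ♗ · ♖


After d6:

♜ ♞ ♝ ♛ ♚ ♝ ♞ ♜
♟ ♟ ♟ · ♟ ♟ ♟ ♟
· · · ♟ · · · ·
· · · · · · · ·
· · · · · · · ·
· · · · · ♘ · ·
♙ ♙ ♙ ♙ ♙ ♙ ♙ ♙
♖ ♘ ♗ ♕ ♔ ♗ · ♖


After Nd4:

♜ ♞ ♝ ♛ ♚ ♝ ♞ ♜
♟ ♟ ♟ · ♟ ♟ ♟ ♟
· · · ♟ · · · ·
· · · · · · · ·
· · · ♘ · · · ·
· · · · · · · ·
♙ ♙ ♙ ♙ ♙ ♙ ♙ ♙
♖ ♘ ♗ ♕ ♔ ♗ · ♖



  a b c d e f g h
  ─────────────────
8│♜ ♞ ♝ ♛ ♚ ♝ ♞ ♜│8
7│♟ ♟ ♟ · ♟ ♟ ♟ ♟│7
6│· · · ♟ · · · ·│6
5│· · · · · · · ·│5
4│· · · ♘ · · · ·│4
3│· · · · · · · ·│3
2│♙ ♙ ♙ ♙ ♙ ♙ ♙ ♙│2
1│♖ ♘ ♗ ♕ ♔ ♗ · ♖│1
  ─────────────────
  a b c d e f g h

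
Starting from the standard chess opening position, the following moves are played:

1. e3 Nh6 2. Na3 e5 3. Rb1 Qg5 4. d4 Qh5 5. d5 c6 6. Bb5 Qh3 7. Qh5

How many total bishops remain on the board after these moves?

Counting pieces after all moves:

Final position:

  a b c d e f g h
  ─────────────────
8│♜ ♞ ♝ · ♚ ♝ · ♜│8
7│♟ ♟ · ♟ · ♟ ♟ ♟│7
6│· · ♟ · · · · ♞│6
5│· ♗ · ♙ ♟ · · ♕│5
4│· · · · · · · ·│4
3│♘ · · · ♙ · · ♛│3
2│♙ ♙ ♙ · · ♙ ♙ ♙│2
1│· ♖ ♗ · ♔ · ♘ ♖│1
  ─────────────────
  a b c d e f g h


4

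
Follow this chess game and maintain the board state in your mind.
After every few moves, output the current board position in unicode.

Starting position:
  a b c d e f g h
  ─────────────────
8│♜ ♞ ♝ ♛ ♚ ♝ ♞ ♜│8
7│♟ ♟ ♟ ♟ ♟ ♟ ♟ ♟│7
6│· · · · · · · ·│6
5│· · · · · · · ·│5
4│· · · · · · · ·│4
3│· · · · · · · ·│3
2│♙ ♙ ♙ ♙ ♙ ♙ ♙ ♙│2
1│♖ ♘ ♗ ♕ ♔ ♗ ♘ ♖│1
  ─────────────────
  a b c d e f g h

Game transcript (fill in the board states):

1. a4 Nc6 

  a b c d e f g h
  ─────────────────
8│♜ · ♝ ♛ ♚ ♝ ♞ ♜│8
7│♟ ♟ ♟ ♟ ♟ ♟ ♟ ♟│7
6│· · ♞ · · · · ·│6
5│· · · · · · · ·│5
4│♙ · · · · · · ·│4
3│· · · · · · · ·│3
2│· ♙ ♙ ♙ ♙ ♙ ♙ ♙│2
1│♖ ♘ ♗ ♕ ♔ ♗ ♘ ♖│1
  ─────────────────
  a b c d e f g h

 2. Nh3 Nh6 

  a b c d e f g h
  ─────────────────
8│♜ · ♝ ♛ ♚ ♝ · ♜│8
7│♟ ♟ ♟ ♟ ♟ ♟ ♟ ♟│7
6│· · ♞ · · · · ♞│6
5│· · · · · · · ·│5
4│♙ · · · · · · ·│4
3│· · · · · · · ♘│3
2│· ♙ ♙ ♙ ♙ ♙ ♙ ♙│2
1│♖ ♘ ♗ ♕ ♔ ♗ · ♖│1
  ─────────────────
  a b c d e f g h

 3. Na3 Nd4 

  a b c d e f g h
  ─────────────────
8│♜ · ♝ ♛ ♚ ♝ · ♜│8
7│♟ ♟ ♟ ♟ ♟ ♟ ♟ ♟│7
6│· · · · · · · ♞│6
5│· · · · · · · ·│5
4│♙ · · ♞ · · · ·│4
3│♘ · · · · · · ♘│3
2│· ♙ ♙ ♙ ♙ ♙ ♙ ♙│2
1│♖ · ♗ ♕ ♔ ♗ · ♖│1
  ─────────────────
  a b c d e f g h

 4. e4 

  a b c d e f g h
  ─────────────────
8│♜ · ♝ ♛ ♚ ♝ · ♜│8
7│♟ ♟ ♟ ♟ ♟ ♟ ♟ ♟│7
6│· · · · · · · ♞│6
5│· · · · · · · ·│5
4│♙ · · ♞ ♙ · · ·│4
3│♘ · · · · · · ♘│3
2│· ♙ ♙ ♙ · ♙ ♙ ♙│2
1│♖ · ♗ ♕ ♔ ♗ · ♖│1
  ─────────────────
  a b c d e f g h
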